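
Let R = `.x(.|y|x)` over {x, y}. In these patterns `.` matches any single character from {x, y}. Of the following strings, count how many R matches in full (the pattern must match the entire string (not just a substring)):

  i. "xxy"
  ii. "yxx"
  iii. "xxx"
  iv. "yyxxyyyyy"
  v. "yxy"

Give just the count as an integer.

i → match
ii → match
iii → match
iv → no match
v → match
Total matched: 4

4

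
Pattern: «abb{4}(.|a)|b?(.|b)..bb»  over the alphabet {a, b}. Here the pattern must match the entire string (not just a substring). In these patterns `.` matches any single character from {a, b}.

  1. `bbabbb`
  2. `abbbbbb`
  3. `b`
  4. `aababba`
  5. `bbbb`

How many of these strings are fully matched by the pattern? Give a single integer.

2

1 → match
2 → match
3 → no match
4 → no match
5 → no match
Total matched: 2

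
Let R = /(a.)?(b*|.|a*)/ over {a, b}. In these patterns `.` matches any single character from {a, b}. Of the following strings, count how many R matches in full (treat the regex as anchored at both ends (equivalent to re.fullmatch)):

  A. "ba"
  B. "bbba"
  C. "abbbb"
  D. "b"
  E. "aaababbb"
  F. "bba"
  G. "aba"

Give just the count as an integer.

A. "ba" → no match
B. "bbba" → no match
C. "abbbb" → match
D. "b" → match
E. "aaababbb" → no match
F. "bba" → no match
G. "aba" → match
Total matched: 3

3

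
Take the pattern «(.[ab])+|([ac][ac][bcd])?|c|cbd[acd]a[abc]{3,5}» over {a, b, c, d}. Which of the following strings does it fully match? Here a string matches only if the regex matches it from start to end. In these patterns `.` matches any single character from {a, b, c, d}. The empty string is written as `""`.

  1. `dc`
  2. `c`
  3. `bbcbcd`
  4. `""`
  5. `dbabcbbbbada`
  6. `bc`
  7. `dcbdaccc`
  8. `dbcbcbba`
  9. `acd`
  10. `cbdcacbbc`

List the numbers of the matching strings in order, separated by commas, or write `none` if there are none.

2, 4, 5, 8, 9, 10

1 → no match
2 → match
3 → no match
4 → match
5 → match
6 → no match
7 → no match
8 → match
9 → match
10 → match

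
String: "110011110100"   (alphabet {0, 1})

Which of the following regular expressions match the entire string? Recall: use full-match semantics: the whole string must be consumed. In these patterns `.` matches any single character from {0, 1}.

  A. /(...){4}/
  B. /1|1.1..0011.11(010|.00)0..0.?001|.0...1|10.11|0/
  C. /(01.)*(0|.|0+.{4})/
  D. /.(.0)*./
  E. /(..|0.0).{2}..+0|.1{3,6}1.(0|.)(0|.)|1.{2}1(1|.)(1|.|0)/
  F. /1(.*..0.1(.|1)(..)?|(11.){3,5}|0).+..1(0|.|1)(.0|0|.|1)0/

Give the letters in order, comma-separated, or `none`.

A, E

A → match
B → no match
C → no match
D → no match
E → match
F → no match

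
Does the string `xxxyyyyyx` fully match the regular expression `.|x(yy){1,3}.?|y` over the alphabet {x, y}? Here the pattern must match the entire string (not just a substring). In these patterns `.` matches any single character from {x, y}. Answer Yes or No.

No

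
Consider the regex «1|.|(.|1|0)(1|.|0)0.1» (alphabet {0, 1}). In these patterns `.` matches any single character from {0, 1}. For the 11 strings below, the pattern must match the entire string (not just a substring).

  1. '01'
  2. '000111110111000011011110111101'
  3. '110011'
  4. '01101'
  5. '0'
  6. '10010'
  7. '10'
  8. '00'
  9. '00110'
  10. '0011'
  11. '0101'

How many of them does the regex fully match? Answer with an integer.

1

1. '01' → no match
2 → no match
3. '110011' → no match
4. '01101' → no match
5. '0' → match
6. '10010' → no match
7. '10' → no match
8. '00' → no match
9. '00110' → no match
10. '0011' → no match
11. '0101' → no match
Total matched: 1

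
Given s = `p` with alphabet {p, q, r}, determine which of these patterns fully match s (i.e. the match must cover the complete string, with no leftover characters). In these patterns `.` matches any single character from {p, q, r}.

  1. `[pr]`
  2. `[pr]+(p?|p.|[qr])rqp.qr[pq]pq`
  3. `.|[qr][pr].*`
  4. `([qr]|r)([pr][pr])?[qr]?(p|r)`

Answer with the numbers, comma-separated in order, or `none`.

1 → match
2 → no match — must end with `pq`
3 → match
4 → no match

1, 3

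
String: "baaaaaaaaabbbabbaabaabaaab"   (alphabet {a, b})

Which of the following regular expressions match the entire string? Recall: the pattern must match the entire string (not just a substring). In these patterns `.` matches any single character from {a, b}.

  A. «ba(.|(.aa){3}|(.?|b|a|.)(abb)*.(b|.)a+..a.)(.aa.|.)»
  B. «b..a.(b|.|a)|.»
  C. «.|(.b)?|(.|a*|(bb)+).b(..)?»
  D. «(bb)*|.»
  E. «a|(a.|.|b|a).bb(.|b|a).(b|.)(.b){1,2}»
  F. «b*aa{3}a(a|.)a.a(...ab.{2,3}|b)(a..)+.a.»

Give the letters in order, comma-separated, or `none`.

A → no match
B → no match
C → no match
D → no match
E → no match
F → match

F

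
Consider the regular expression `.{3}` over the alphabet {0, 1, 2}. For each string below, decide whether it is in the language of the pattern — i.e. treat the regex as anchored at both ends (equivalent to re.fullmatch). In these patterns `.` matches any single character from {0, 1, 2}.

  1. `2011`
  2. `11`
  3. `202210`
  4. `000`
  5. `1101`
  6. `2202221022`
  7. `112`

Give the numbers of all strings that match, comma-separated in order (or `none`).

4, 7

1 → no match
2 → no match
3 → no match
4 → match
5 → no match
6 → no match
7 → match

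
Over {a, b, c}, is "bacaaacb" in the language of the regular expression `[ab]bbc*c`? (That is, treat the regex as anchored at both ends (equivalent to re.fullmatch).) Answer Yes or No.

No

Every match must end with "c", but "bacaaacb" does not.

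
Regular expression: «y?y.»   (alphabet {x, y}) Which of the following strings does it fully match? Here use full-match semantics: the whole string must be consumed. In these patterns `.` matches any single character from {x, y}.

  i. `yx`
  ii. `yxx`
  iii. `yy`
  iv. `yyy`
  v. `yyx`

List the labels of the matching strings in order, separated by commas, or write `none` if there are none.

i, iii, iv, v

i → match
ii → no match
iii → match
iv → match
v → match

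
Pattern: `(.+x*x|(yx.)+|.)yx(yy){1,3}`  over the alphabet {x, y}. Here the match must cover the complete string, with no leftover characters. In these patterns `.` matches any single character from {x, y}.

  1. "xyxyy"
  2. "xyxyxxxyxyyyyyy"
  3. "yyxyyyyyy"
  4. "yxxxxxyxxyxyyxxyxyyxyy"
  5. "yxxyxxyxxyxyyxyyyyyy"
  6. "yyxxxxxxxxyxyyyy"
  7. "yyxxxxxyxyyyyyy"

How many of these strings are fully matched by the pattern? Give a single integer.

6

1 → match
2 → match
3 → match
4 → no match
5 → match
6 → match
7 → match
Total matched: 6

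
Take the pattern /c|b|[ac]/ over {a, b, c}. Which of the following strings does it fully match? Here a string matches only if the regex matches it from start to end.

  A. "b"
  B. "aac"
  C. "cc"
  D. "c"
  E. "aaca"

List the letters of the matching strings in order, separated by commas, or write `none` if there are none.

A, D

A. "b" → match
B. "aac" → no match
C. "cc" → no match
D. "c" → match
E. "aaca" → no match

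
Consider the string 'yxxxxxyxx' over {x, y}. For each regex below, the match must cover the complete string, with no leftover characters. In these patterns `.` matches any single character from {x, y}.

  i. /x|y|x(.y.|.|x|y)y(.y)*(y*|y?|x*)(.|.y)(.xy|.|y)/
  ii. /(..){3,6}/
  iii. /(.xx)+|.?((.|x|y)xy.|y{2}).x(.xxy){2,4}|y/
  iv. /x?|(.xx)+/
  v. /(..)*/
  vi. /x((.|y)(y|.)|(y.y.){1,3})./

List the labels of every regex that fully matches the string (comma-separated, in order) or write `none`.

iii, iv

i → no match
ii → no match
iii → match
iv → match
v → no match
vi → no match — must start with 'x'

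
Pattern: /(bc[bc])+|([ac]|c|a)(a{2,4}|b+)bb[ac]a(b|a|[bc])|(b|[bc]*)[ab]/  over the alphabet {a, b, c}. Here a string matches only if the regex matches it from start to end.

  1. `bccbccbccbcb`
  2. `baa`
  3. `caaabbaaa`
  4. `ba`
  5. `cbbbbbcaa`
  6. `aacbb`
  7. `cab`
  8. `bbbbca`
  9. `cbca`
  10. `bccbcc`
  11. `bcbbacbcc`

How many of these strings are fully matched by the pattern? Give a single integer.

7

1 → match
2 → no match
3 → match
4 → match
5 → match
6 → no match
7 → no match
8 → match
9 → match
10 → match
11 → no match
Total matched: 7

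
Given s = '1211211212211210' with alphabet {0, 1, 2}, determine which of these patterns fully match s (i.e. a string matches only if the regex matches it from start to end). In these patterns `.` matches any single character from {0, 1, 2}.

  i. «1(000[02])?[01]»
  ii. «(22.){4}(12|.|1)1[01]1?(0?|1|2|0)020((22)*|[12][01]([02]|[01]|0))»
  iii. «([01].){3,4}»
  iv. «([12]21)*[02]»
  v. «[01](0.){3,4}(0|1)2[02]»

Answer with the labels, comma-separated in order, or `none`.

i → no match
ii → no match — must start with '22'
iii → no match
iv → match
v → no match

iv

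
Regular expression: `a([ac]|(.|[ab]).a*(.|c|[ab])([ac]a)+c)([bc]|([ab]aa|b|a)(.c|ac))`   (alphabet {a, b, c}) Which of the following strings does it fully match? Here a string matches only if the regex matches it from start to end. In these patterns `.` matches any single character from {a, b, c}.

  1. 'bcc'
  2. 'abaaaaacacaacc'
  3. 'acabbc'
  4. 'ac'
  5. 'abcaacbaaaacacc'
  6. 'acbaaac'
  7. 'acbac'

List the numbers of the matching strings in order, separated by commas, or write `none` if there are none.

1 → no match — must start with 'a'
2 → no match
3 → no match
4 → no match
5 → no match
6 → match
7 → match

6, 7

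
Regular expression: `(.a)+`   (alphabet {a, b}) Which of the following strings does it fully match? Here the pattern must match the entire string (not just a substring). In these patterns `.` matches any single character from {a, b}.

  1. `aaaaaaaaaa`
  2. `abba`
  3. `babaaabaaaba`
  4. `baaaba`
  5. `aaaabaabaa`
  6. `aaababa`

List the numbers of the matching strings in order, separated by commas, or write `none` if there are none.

1, 3, 4

1 → match
2 → no match
3 → match
4 → match
5 → no match
6 → no match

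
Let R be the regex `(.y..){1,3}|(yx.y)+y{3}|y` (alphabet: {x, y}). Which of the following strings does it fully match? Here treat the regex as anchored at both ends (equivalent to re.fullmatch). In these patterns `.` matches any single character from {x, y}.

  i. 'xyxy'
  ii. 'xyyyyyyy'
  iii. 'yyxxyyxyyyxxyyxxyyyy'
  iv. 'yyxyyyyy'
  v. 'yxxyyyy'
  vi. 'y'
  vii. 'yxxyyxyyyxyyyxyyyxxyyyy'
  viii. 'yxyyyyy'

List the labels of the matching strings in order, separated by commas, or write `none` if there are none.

i → match
ii → match
iii → no match
iv → match
v → match
vi → match
vii → match
viii → match

i, ii, iv, v, vi, vii, viii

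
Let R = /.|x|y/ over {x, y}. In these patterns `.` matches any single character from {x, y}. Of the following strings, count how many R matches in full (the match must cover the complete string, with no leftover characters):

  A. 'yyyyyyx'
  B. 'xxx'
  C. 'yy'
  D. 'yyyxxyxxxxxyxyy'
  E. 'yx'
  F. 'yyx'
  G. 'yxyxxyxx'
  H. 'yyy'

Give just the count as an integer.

0

A → no match
B → no match
C → no match
D → no match
E → no match
F → no match
G → no match
H → no match
Total matched: 0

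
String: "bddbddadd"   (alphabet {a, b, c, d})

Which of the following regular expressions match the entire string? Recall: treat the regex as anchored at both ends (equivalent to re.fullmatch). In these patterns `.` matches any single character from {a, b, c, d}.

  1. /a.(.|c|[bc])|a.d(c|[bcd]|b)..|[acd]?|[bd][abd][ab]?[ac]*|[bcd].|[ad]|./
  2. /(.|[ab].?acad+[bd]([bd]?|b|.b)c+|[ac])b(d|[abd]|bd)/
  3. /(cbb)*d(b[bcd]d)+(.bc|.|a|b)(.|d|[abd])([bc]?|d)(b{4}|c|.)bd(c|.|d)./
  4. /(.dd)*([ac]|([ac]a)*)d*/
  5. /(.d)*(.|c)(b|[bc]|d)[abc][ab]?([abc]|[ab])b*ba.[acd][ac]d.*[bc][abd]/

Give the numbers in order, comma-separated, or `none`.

4

1 → no match
2 → no match
3 → no match
4 → match
5 → no match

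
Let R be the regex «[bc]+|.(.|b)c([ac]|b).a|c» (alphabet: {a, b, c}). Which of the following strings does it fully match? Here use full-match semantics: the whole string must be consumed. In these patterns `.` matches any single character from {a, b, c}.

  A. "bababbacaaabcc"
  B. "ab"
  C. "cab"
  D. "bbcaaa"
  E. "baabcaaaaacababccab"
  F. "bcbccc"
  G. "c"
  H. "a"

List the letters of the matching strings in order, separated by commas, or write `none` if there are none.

A → no match
B → no match
C → no match
D → match
E → no match
F → match
G → match
H → no match

D, F, G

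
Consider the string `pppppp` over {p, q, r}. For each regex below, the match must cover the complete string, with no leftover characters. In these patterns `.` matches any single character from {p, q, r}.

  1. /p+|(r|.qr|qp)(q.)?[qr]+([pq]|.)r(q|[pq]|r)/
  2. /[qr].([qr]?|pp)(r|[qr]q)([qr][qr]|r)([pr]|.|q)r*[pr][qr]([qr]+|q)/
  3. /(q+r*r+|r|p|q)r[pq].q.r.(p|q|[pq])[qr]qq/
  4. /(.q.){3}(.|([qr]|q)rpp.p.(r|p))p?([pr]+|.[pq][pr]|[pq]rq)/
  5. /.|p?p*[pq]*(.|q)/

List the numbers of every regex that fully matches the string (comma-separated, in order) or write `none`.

1, 5

1 → match
2 → no match
3 → no match — must end with `qq`
4 → no match
5 → match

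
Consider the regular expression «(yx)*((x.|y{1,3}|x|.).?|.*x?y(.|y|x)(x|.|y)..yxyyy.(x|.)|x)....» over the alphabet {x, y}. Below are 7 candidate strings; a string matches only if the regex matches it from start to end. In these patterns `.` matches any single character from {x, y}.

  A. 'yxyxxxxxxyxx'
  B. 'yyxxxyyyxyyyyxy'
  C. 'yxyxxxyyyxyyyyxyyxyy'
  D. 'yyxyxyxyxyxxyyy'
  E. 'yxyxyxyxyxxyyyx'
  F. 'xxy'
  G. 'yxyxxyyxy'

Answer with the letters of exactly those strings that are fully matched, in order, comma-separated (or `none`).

A → no match
B → no match
C → no match
D → no match
E → match
F → no match
G → match

E, G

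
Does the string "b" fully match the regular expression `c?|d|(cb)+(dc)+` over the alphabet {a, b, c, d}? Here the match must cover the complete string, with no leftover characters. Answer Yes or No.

No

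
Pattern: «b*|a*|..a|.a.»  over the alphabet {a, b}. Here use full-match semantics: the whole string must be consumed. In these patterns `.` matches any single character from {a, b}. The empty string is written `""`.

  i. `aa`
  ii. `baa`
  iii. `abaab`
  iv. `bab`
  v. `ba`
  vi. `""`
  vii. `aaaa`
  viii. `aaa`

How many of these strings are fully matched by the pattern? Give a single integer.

i. `aa` → match
ii. `baa` → match
iii. `abaab` → no match
iv. `bab` → match
v. `ba` → no match
vi. `""` → match
vii. `aaaa` → match
viii. `aaa` → match
Total matched: 6

6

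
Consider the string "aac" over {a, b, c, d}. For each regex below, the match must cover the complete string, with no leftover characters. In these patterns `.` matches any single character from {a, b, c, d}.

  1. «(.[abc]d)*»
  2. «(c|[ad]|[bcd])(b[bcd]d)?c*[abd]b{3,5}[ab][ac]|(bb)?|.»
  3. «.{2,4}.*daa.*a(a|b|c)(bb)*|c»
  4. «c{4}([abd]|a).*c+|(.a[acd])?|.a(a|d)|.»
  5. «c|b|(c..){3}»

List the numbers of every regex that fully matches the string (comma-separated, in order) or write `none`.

4

1 → no match
2 → no match
3 → no match
4 → match
5 → no match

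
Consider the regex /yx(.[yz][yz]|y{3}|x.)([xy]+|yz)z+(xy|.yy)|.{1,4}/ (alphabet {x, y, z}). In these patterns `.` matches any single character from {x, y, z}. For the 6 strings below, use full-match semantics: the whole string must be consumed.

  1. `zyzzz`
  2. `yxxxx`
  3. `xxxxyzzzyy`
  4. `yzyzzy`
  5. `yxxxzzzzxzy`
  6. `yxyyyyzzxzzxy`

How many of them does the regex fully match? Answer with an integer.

1 → no match
2 → no match
3 → no match
4 → no match
5 → no match
6 → no match
Total matched: 0

0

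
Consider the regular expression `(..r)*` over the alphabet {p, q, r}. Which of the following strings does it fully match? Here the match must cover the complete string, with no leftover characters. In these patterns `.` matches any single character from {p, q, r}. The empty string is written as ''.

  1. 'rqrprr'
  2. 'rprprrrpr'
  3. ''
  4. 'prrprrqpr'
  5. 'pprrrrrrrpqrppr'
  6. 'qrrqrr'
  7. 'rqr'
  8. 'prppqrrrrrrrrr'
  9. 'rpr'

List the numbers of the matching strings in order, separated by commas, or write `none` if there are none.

1. 'rqrprr' → match
2. 'rprprrrpr' → match
3. '' → match
4. 'prrprrqpr' → match
5 → match
6. 'qrrqrr' → match
7. 'rqr' → match
8 → no match
9. 'rpr' → match

1, 2, 3, 4, 5, 6, 7, 9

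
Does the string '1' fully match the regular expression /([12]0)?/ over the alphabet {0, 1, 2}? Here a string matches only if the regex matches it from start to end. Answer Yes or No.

No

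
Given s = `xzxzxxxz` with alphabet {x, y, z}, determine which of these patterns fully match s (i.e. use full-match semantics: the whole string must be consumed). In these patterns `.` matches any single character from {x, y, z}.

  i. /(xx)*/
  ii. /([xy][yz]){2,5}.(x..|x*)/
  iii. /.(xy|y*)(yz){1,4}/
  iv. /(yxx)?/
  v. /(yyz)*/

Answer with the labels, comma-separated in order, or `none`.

ii

i → no match
ii → match
iii → no match — must end with `yz`
iv → no match
v → no match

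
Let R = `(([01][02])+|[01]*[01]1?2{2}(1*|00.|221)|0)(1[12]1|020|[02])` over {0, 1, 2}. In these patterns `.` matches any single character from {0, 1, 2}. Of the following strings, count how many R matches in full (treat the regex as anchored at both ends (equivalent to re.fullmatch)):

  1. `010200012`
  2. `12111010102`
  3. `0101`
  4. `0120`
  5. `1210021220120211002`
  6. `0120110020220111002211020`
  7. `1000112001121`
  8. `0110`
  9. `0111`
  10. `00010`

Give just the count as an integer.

1

1 → no match
2 → no match
3 → no match
4 → no match
5 → no match
6 → no match
7 → no match
8 → no match
9 → match
10 → no match
Total matched: 1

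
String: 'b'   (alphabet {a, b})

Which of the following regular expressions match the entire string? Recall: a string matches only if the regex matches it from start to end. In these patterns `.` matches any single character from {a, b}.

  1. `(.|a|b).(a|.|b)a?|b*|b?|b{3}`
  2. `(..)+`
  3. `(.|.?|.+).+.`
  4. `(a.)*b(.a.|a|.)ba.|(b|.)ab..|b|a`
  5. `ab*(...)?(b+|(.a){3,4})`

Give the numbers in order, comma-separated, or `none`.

1 → match
2 → no match
3 → no match
4 → match
5 → no match — must start with 'a'

1, 4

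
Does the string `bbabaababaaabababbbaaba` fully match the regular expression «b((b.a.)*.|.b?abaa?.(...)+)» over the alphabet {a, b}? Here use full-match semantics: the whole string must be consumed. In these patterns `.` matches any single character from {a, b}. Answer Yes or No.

No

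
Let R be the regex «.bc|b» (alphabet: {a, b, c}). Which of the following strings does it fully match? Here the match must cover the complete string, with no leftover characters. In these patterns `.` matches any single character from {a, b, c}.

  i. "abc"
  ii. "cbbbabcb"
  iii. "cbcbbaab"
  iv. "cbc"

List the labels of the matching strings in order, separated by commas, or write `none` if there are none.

i → match
ii → no match
iii → no match
iv → match

i, iv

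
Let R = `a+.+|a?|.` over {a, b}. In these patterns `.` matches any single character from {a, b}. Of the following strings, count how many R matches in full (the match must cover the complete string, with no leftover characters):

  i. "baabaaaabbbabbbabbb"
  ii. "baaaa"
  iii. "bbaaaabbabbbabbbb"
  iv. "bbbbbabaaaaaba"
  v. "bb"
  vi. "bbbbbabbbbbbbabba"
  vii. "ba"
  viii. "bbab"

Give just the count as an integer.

0

i → no match
ii → no match
iii → no match
iv → no match
v → no match
vi → no match
vii → no match
viii → no match
Total matched: 0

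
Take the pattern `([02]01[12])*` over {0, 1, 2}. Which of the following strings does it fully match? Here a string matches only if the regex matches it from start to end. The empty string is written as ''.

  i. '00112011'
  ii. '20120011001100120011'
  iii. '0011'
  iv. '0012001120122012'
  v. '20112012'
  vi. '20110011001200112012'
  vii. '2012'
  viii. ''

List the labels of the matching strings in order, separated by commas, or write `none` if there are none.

i → match
ii → match
iii → match
iv → match
v → match
vi → match
vii → match
viii → match

i, ii, iii, iv, v, vi, vii, viii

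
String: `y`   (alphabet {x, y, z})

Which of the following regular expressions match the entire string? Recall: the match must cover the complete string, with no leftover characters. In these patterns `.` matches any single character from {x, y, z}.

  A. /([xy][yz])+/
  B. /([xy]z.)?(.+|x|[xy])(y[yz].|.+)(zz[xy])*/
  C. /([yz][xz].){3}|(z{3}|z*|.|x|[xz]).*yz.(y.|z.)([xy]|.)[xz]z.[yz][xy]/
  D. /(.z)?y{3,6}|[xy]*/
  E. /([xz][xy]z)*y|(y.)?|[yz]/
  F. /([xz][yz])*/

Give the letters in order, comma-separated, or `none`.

D, E

A → no match
B → no match
C → no match
D → match
E → match
F → no match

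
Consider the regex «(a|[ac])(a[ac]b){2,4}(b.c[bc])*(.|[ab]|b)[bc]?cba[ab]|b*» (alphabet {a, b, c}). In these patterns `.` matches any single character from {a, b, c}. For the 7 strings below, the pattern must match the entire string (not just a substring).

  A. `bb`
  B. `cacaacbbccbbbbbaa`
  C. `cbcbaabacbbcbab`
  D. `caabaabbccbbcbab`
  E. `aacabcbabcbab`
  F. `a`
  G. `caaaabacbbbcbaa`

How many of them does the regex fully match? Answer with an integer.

A → match
B → no match
C → no match
D → match
E → no match
F → no match
G → no match
Total matched: 2

2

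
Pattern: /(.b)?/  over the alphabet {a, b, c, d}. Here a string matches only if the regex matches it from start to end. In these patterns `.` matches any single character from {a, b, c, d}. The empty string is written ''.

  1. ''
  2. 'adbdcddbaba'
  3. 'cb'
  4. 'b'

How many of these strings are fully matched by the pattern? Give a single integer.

1 → match
2 → no match
3 → match
4 → no match
Total matched: 2

2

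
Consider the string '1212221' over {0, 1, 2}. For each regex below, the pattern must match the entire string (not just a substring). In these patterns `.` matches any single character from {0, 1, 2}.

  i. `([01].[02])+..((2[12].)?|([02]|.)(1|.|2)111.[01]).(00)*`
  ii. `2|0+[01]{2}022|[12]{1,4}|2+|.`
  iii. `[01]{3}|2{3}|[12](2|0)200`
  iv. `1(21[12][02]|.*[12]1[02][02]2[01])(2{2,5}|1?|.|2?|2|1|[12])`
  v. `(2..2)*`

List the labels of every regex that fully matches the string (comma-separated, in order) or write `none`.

iv

i → no match
ii → no match
iii → no match
iv → match
v → no match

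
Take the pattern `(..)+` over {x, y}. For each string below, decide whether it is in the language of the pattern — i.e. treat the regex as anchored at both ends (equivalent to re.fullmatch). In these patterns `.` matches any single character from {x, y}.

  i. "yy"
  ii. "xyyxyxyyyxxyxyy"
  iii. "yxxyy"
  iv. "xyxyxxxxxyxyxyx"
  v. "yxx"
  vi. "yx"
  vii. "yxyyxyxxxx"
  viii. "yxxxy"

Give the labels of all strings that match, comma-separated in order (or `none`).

i, vi, vii

i → match
ii → no match
iii → no match
iv → no match
v → no match
vi → match
vii → match
viii → no match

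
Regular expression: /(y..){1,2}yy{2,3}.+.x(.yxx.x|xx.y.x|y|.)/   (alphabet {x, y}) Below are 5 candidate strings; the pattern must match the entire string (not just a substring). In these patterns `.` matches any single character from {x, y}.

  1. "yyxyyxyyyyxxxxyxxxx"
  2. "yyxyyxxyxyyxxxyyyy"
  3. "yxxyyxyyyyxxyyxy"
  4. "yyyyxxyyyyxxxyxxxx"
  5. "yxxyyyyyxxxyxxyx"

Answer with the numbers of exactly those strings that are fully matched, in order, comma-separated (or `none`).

1 → match
2 → no match
3 → match
4 → match
5 → match

1, 3, 4, 5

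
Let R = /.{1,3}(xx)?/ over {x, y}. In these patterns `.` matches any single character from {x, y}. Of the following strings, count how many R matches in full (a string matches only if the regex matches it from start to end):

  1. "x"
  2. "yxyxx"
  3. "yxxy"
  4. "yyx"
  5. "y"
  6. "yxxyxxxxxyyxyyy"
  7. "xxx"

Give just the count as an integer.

1. "x" → match
2. "yxyxx" → match
3. "yxxy" → no match
4. "yyx" → match
5. "y" → match
6 → no match
7. "xxx" → match
Total matched: 5

5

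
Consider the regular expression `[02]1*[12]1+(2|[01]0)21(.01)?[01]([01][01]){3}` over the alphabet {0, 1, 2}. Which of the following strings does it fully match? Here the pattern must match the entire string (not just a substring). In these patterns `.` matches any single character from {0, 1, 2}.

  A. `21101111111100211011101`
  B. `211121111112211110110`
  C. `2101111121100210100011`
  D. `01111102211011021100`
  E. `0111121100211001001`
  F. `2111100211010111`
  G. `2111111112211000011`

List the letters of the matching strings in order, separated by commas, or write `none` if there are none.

A → no match
B → match
C → no match
D → no match
E → match
F → match
G → match

B, E, F, G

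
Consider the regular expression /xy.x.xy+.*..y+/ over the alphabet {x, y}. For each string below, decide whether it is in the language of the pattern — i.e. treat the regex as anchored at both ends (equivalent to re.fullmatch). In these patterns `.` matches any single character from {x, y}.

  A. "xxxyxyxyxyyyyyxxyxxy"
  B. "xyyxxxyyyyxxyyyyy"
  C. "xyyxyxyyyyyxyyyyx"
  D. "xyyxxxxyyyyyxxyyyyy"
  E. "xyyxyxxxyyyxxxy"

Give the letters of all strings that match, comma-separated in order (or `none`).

A → no match — must start with "xy"
B → match
C → no match — must end with "y"
D → no match
E → no match

B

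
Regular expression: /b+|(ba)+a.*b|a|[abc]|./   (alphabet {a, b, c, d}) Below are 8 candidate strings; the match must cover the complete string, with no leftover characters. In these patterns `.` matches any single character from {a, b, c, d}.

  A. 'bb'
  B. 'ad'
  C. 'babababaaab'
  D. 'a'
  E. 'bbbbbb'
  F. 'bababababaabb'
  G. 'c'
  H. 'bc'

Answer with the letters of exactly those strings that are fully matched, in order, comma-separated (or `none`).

A → match
B → no match
C → match
D → match
E → match
F → match
G → match
H → no match

A, C, D, E, F, G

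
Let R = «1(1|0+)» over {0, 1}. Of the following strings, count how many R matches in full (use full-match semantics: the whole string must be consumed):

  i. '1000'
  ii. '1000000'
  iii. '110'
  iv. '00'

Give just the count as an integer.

i → match
ii → match
iii → no match
iv → no match — must start with '1'
Total matched: 2

2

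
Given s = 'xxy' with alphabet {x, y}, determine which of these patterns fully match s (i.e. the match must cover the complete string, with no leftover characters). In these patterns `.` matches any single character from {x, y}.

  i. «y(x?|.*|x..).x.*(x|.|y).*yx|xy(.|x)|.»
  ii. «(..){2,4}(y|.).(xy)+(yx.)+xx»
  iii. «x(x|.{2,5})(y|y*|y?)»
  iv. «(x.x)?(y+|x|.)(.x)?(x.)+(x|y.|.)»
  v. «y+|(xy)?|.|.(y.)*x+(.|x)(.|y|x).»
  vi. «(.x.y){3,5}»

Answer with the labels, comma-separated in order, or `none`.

i → no match
ii → no match — must end with 'xx'
iii → match
iv → no match
v → no match
vi → no match

iii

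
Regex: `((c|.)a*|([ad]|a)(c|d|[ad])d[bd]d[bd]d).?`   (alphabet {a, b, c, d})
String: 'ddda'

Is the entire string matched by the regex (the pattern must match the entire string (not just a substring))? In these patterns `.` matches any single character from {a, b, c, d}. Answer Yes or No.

No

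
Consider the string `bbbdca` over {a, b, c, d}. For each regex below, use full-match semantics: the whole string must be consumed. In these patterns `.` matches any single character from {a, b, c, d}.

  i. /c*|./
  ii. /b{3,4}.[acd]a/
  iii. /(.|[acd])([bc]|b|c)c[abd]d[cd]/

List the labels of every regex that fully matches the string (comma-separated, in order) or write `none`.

ii

i → no match
ii → match
iii → no match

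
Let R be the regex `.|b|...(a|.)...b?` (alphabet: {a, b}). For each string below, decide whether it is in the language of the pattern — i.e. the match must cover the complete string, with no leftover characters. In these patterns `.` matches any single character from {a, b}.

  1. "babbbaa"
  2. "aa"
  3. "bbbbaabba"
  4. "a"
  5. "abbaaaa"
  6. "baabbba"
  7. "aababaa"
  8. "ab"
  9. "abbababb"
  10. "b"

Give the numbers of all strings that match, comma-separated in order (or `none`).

1 → match
2 → no match
3 → no match
4 → match
5 → match
6 → match
7 → match
8 → no match
9 → match
10 → match

1, 4, 5, 6, 7, 9, 10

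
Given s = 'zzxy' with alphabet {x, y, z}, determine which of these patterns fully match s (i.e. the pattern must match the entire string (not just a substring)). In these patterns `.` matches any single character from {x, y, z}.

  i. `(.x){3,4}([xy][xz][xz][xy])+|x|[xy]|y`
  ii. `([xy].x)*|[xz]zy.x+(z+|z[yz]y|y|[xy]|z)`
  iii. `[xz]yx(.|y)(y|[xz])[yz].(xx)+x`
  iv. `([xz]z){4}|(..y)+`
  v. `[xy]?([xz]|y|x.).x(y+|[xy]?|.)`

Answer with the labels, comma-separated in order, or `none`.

i → no match
ii → no match
iii → no match — must end with 'xxx'
iv → no match
v → match

v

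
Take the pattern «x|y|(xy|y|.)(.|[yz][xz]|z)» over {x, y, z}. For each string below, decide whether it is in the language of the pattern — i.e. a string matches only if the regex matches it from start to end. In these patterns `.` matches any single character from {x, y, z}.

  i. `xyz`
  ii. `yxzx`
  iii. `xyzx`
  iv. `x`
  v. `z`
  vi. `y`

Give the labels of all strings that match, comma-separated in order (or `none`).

i → match
ii → no match
iii → match
iv → match
v → no match
vi → match

i, iii, iv, vi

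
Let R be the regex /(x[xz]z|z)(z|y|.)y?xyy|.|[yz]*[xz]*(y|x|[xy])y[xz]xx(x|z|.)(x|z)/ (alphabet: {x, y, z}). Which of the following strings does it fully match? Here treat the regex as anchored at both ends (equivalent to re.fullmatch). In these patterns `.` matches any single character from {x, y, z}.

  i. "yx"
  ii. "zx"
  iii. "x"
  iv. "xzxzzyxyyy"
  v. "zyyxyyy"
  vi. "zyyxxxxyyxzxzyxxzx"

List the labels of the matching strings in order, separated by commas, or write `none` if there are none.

iii

i → no match
ii → no match
iii → match
iv → no match
v → no match
vi → no match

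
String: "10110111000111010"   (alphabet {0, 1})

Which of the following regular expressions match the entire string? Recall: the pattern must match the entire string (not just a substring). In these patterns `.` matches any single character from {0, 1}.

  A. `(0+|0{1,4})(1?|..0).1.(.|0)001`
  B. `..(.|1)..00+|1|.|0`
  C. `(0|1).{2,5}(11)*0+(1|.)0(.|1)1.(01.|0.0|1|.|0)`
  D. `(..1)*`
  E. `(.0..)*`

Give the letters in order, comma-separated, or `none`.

A → no match — must start with "0"
B → no match
C → match
D → no match
E → no match

C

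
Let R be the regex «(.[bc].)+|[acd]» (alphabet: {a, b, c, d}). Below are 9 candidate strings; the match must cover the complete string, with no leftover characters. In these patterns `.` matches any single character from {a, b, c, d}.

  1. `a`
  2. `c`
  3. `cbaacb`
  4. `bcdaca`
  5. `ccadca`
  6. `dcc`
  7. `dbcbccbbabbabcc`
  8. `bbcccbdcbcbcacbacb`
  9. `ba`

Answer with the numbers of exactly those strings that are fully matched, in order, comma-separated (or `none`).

1 → match
2 → match
3 → match
4 → match
5 → match
6 → match
7 → match
8 → match
9 → no match

1, 2, 3, 4, 5, 6, 7, 8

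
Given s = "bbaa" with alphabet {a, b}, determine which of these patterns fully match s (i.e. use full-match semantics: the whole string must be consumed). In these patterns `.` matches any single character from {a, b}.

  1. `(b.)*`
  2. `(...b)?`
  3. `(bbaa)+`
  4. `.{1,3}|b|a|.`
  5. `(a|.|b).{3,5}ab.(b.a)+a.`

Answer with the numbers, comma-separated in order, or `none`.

1 → no match
2 → no match
3 → match
4 → no match
5 → no match

3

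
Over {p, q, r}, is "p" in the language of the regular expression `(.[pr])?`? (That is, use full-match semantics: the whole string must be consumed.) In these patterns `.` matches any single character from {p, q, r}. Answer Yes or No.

No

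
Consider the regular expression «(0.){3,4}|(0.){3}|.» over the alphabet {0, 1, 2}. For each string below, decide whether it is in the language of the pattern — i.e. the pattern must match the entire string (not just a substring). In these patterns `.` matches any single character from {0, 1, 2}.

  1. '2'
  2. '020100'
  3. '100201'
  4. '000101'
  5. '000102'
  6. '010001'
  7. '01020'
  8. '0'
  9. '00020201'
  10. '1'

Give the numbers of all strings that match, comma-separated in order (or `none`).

1, 2, 4, 5, 6, 8, 9, 10

1 → match
2 → match
3 → no match
4 → match
5 → match
6 → match
7 → no match
8 → match
9 → match
10 → match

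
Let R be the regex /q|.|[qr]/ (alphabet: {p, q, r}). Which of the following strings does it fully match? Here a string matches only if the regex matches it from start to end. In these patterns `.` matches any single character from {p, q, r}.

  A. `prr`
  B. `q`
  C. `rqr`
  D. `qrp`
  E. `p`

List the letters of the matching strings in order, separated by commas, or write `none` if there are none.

A → no match
B → match
C → no match
D → no match
E → match

B, E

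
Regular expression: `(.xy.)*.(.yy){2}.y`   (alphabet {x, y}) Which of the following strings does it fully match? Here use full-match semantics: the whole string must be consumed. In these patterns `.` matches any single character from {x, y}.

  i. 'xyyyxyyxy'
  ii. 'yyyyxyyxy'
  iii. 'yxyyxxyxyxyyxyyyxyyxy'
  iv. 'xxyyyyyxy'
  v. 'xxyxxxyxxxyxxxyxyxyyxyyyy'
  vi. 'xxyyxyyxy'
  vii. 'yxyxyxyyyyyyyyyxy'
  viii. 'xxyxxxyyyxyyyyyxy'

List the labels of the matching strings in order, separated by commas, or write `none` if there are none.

i, ii, iii, iv, v, vi, vii, viii

i → match
ii → match
iii → match
iv → match
v → match
vi → match
vii → match
viii → match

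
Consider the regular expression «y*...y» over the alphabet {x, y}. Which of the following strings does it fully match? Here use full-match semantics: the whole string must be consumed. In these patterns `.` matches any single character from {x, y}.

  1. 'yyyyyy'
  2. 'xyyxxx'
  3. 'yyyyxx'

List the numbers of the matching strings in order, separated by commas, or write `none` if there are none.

1. 'yyyyyy' → match
2. 'xyyxxx' → no match — must end with 'y'
3. 'yyyyxx' → no match — must end with 'y'

1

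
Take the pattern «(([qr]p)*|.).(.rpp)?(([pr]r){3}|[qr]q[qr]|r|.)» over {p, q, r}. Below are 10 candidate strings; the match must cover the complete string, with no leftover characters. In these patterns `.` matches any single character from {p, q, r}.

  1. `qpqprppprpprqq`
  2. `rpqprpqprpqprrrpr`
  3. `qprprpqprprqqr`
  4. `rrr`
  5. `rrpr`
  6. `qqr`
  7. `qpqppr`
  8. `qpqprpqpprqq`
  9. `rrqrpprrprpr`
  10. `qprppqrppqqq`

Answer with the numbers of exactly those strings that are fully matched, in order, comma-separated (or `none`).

1 → match
2 → match
3 → match
4 → match
5 → no match
6 → match
7 → match
8 → match
9 → match
10 → match

1, 2, 3, 4, 6, 7, 8, 9, 10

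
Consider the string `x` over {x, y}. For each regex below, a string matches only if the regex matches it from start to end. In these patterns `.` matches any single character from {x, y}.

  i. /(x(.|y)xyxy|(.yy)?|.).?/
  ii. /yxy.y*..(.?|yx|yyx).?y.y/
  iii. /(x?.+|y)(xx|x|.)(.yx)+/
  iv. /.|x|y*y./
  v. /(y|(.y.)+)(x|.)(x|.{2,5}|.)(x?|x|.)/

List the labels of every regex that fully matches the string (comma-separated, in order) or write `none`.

i → match
ii → no match — must start with `yxy`
iii → no match — must end with `yx`
iv → match
v → no match

i, iv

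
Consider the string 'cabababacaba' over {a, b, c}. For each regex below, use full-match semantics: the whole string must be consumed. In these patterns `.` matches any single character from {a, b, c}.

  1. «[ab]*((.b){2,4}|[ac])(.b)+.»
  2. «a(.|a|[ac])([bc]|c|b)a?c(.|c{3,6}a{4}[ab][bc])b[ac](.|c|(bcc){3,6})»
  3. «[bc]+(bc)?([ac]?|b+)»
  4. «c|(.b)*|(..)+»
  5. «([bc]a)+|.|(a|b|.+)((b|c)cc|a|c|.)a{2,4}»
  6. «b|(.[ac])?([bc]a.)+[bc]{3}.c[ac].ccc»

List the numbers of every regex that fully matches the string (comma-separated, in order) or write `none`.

4, 5

1 → no match
2 → no match — must start with 'a'
3 → no match
4 → match
5 → match
6 → no match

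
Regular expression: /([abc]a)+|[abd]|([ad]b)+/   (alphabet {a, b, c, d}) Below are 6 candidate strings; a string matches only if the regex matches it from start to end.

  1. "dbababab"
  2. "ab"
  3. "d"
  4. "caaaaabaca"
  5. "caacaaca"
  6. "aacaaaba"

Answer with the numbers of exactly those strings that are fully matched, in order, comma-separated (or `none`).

1, 2, 3, 4, 6

1. "dbababab" → match
2. "ab" → match
3. "d" → match
4. "caaaaabaca" → match
5. "caacaaca" → no match
6. "aacaaaba" → match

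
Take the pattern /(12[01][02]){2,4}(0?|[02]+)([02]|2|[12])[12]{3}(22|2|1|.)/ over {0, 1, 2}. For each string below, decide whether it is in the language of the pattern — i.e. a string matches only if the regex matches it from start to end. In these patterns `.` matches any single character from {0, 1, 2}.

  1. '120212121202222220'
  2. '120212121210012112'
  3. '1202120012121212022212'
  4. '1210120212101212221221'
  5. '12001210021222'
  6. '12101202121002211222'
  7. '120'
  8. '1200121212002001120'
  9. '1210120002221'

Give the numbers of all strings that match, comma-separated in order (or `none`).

1, 2, 3, 4, 5, 6, 8, 9

1 → match
2 → match
3 → match
4 → match
5 → match
6 → match
7. '120' → no match
8 → match
9 → match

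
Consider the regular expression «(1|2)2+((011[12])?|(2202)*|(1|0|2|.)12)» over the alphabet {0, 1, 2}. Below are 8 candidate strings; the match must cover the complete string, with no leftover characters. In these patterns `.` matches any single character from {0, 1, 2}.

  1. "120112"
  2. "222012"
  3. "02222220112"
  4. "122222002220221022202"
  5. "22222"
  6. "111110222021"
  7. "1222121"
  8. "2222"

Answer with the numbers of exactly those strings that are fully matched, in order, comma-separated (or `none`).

1 → match
2 → match
3 → no match
4 → no match
5 → match
6 → no match
7 → no match
8 → match

1, 2, 5, 8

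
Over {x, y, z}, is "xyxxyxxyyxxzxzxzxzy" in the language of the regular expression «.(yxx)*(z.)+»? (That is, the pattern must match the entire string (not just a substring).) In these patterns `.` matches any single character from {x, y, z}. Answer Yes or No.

No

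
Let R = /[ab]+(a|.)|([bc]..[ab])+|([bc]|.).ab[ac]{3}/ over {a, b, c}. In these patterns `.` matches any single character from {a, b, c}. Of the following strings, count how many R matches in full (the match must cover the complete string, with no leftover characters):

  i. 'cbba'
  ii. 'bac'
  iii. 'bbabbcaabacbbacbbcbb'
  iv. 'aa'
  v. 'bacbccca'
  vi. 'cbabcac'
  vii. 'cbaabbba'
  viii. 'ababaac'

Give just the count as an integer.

i → match
ii → match
iii → match
iv → match
v → match
vi → match
vii → match
viii → match
Total matched: 8

8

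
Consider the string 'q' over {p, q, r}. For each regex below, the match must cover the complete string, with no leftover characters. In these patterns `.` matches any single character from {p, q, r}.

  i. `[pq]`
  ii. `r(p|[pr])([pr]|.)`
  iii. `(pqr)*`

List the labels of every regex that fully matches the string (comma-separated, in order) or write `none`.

i

i → match
ii → no match — must start with 'r'
iii → no match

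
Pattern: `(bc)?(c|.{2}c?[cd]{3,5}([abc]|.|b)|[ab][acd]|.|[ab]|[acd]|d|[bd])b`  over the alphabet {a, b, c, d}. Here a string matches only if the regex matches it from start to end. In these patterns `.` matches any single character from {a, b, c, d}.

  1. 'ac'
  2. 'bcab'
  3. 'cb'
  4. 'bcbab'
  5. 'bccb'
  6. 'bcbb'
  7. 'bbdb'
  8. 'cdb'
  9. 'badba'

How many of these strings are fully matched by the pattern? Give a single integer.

1 → no match — must end with 'b'
2 → match
3 → match
4 → match
5 → match
6 → match
7 → no match
8 → no match
9 → no match — must end with 'b'
Total matched: 5

5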